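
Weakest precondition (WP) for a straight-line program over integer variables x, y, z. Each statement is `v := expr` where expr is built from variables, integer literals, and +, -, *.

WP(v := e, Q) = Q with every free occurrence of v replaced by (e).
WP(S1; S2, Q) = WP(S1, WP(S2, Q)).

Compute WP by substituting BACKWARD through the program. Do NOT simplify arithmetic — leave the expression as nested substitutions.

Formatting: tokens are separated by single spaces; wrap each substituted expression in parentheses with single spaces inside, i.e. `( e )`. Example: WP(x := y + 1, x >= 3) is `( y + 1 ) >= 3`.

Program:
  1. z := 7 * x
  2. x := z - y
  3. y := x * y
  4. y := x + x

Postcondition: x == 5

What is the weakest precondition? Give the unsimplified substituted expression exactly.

post: x == 5
stmt 4: y := x + x  -- replace 0 occurrence(s) of y with (x + x)
  => x == 5
stmt 3: y := x * y  -- replace 0 occurrence(s) of y with (x * y)
  => x == 5
stmt 2: x := z - y  -- replace 1 occurrence(s) of x with (z - y)
  => ( z - y ) == 5
stmt 1: z := 7 * x  -- replace 1 occurrence(s) of z with (7 * x)
  => ( ( 7 * x ) - y ) == 5

Answer: ( ( 7 * x ) - y ) == 5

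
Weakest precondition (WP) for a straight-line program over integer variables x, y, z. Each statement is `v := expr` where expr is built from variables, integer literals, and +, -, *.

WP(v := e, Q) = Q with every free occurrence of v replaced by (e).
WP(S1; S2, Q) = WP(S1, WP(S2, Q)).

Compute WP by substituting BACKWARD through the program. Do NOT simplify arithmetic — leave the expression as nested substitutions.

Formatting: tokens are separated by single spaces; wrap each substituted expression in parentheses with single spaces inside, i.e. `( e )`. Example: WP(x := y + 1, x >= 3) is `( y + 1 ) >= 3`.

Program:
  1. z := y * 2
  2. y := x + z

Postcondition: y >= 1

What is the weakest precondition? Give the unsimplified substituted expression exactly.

Answer: ( x + ( y * 2 ) ) >= 1

Derivation:
post: y >= 1
stmt 2: y := x + z  -- replace 1 occurrence(s) of y with (x + z)
  => ( x + z ) >= 1
stmt 1: z := y * 2  -- replace 1 occurrence(s) of z with (y * 2)
  => ( x + ( y * 2 ) ) >= 1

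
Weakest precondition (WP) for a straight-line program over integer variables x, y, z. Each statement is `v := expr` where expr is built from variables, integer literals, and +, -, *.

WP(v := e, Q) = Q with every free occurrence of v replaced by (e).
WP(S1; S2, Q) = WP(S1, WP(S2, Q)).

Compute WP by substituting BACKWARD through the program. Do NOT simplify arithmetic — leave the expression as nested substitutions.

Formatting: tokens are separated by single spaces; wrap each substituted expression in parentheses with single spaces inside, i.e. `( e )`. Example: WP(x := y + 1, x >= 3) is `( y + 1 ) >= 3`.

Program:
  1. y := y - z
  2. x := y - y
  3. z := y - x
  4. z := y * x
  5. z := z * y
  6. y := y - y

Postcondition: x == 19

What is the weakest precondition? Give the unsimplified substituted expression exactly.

post: x == 19
stmt 6: y := y - y  -- replace 0 occurrence(s) of y with (y - y)
  => x == 19
stmt 5: z := z * y  -- replace 0 occurrence(s) of z with (z * y)
  => x == 19
stmt 4: z := y * x  -- replace 0 occurrence(s) of z with (y * x)
  => x == 19
stmt 3: z := y - x  -- replace 0 occurrence(s) of z with (y - x)
  => x == 19
stmt 2: x := y - y  -- replace 1 occurrence(s) of x with (y - y)
  => ( y - y ) == 19
stmt 1: y := y - z  -- replace 2 occurrence(s) of y with (y - z)
  => ( ( y - z ) - ( y - z ) ) == 19

Answer: ( ( y - z ) - ( y - z ) ) == 19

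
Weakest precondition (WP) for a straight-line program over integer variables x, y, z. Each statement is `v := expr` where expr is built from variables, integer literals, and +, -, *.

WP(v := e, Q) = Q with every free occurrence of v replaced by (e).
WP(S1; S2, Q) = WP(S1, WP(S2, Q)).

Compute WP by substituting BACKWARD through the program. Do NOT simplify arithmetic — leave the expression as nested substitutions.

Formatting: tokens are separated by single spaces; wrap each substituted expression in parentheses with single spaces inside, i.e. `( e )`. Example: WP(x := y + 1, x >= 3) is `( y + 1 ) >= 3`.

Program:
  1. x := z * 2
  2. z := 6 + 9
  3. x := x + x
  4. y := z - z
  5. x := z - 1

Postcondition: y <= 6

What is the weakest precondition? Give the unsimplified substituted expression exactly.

Answer: ( ( 6 + 9 ) - ( 6 + 9 ) ) <= 6

Derivation:
post: y <= 6
stmt 5: x := z - 1  -- replace 0 occurrence(s) of x with (z - 1)
  => y <= 6
stmt 4: y := z - z  -- replace 1 occurrence(s) of y with (z - z)
  => ( z - z ) <= 6
stmt 3: x := x + x  -- replace 0 occurrence(s) of x with (x + x)
  => ( z - z ) <= 6
stmt 2: z := 6 + 9  -- replace 2 occurrence(s) of z with (6 + 9)
  => ( ( 6 + 9 ) - ( 6 + 9 ) ) <= 6
stmt 1: x := z * 2  -- replace 0 occurrence(s) of x with (z * 2)
  => ( ( 6 + 9 ) - ( 6 + 9 ) ) <= 6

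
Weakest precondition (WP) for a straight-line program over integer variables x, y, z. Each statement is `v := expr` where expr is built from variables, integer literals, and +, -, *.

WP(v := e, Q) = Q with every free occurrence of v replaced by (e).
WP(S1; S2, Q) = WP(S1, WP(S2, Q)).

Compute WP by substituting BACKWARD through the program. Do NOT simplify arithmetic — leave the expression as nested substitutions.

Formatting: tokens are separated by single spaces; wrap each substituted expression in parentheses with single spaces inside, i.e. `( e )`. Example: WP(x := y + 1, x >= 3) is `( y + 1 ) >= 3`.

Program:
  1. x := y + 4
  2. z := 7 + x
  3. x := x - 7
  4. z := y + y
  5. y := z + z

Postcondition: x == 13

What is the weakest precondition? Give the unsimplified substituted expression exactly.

Answer: ( ( y + 4 ) - 7 ) == 13

Derivation:
post: x == 13
stmt 5: y := z + z  -- replace 0 occurrence(s) of y with (z + z)
  => x == 13
stmt 4: z := y + y  -- replace 0 occurrence(s) of z with (y + y)
  => x == 13
stmt 3: x := x - 7  -- replace 1 occurrence(s) of x with (x - 7)
  => ( x - 7 ) == 13
stmt 2: z := 7 + x  -- replace 0 occurrence(s) of z with (7 + x)
  => ( x - 7 ) == 13
stmt 1: x := y + 4  -- replace 1 occurrence(s) of x with (y + 4)
  => ( ( y + 4 ) - 7 ) == 13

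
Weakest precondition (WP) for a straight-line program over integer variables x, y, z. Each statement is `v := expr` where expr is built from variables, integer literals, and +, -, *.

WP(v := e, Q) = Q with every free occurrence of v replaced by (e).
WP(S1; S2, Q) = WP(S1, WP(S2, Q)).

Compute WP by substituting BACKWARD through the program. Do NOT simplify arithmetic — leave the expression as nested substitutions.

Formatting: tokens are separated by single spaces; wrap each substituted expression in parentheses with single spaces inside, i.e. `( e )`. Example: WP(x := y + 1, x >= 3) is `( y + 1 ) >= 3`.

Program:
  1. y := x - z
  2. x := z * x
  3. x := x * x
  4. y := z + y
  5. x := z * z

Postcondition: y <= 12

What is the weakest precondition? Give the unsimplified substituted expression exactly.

Answer: ( z + ( x - z ) ) <= 12

Derivation:
post: y <= 12
stmt 5: x := z * z  -- replace 0 occurrence(s) of x with (z * z)
  => y <= 12
stmt 4: y := z + y  -- replace 1 occurrence(s) of y with (z + y)
  => ( z + y ) <= 12
stmt 3: x := x * x  -- replace 0 occurrence(s) of x with (x * x)
  => ( z + y ) <= 12
stmt 2: x := z * x  -- replace 0 occurrence(s) of x with (z * x)
  => ( z + y ) <= 12
stmt 1: y := x - z  -- replace 1 occurrence(s) of y with (x - z)
  => ( z + ( x - z ) ) <= 12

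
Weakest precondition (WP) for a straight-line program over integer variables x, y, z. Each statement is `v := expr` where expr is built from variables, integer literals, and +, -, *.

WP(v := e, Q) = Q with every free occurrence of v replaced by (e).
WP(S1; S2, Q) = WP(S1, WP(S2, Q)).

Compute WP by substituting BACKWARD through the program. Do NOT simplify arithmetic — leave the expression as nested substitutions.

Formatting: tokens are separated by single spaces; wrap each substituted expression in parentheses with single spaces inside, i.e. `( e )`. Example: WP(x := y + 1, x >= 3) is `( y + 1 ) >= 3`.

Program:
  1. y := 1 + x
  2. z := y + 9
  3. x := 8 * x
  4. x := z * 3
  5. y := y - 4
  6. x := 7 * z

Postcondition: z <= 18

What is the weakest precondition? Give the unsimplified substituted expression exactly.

post: z <= 18
stmt 6: x := 7 * z  -- replace 0 occurrence(s) of x with (7 * z)
  => z <= 18
stmt 5: y := y - 4  -- replace 0 occurrence(s) of y with (y - 4)
  => z <= 18
stmt 4: x := z * 3  -- replace 0 occurrence(s) of x with (z * 3)
  => z <= 18
stmt 3: x := 8 * x  -- replace 0 occurrence(s) of x with (8 * x)
  => z <= 18
stmt 2: z := y + 9  -- replace 1 occurrence(s) of z with (y + 9)
  => ( y + 9 ) <= 18
stmt 1: y := 1 + x  -- replace 1 occurrence(s) of y with (1 + x)
  => ( ( 1 + x ) + 9 ) <= 18

Answer: ( ( 1 + x ) + 9 ) <= 18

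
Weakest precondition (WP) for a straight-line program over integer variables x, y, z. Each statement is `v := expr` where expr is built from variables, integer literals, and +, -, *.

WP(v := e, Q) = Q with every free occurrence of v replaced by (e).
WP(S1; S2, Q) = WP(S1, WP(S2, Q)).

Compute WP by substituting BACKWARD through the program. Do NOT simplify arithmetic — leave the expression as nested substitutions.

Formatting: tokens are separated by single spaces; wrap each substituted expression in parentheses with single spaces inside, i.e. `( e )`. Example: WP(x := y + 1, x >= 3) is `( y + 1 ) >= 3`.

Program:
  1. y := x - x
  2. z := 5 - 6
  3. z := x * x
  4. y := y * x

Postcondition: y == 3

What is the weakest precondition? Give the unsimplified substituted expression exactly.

post: y == 3
stmt 4: y := y * x  -- replace 1 occurrence(s) of y with (y * x)
  => ( y * x ) == 3
stmt 3: z := x * x  -- replace 0 occurrence(s) of z with (x * x)
  => ( y * x ) == 3
stmt 2: z := 5 - 6  -- replace 0 occurrence(s) of z with (5 - 6)
  => ( y * x ) == 3
stmt 1: y := x - x  -- replace 1 occurrence(s) of y with (x - x)
  => ( ( x - x ) * x ) == 3

Answer: ( ( x - x ) * x ) == 3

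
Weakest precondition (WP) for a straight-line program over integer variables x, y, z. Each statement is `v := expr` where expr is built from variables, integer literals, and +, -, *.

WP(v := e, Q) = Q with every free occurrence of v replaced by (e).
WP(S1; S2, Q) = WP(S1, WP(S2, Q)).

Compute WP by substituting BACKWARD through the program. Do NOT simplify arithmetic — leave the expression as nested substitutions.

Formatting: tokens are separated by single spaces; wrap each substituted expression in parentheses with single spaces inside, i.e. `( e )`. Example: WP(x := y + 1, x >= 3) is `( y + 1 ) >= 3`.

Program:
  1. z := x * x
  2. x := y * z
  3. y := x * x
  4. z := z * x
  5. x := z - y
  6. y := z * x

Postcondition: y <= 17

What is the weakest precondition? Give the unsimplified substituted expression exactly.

Answer: ( ( ( x * x ) * ( y * ( x * x ) ) ) * ( ( ( x * x ) * ( y * ( x * x ) ) ) - ( ( y * ( x * x ) ) * ( y * ( x * x ) ) ) ) ) <= 17

Derivation:
post: y <= 17
stmt 6: y := z * x  -- replace 1 occurrence(s) of y with (z * x)
  => ( z * x ) <= 17
stmt 5: x := z - y  -- replace 1 occurrence(s) of x with (z - y)
  => ( z * ( z - y ) ) <= 17
stmt 4: z := z * x  -- replace 2 occurrence(s) of z with (z * x)
  => ( ( z * x ) * ( ( z * x ) - y ) ) <= 17
stmt 3: y := x * x  -- replace 1 occurrence(s) of y with (x * x)
  => ( ( z * x ) * ( ( z * x ) - ( x * x ) ) ) <= 17
stmt 2: x := y * z  -- replace 4 occurrence(s) of x with (y * z)
  => ( ( z * ( y * z ) ) * ( ( z * ( y * z ) ) - ( ( y * z ) * ( y * z ) ) ) ) <= 17
stmt 1: z := x * x  -- replace 6 occurrence(s) of z with (x * x)
  => ( ( ( x * x ) * ( y * ( x * x ) ) ) * ( ( ( x * x ) * ( y * ( x * x ) ) ) - ( ( y * ( x * x ) ) * ( y * ( x * x ) ) ) ) ) <= 17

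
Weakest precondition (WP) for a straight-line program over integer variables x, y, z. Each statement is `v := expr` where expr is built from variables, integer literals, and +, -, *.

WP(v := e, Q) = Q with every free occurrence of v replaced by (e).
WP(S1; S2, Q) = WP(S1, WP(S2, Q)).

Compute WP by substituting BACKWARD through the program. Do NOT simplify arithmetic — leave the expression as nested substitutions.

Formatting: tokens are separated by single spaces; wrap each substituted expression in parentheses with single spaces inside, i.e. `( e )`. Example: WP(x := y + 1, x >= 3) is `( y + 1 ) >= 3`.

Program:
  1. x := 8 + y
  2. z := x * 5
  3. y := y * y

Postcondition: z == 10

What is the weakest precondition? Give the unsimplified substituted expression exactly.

post: z == 10
stmt 3: y := y * y  -- replace 0 occurrence(s) of y with (y * y)
  => z == 10
stmt 2: z := x * 5  -- replace 1 occurrence(s) of z with (x * 5)
  => ( x * 5 ) == 10
stmt 1: x := 8 + y  -- replace 1 occurrence(s) of x with (8 + y)
  => ( ( 8 + y ) * 5 ) == 10

Answer: ( ( 8 + y ) * 5 ) == 10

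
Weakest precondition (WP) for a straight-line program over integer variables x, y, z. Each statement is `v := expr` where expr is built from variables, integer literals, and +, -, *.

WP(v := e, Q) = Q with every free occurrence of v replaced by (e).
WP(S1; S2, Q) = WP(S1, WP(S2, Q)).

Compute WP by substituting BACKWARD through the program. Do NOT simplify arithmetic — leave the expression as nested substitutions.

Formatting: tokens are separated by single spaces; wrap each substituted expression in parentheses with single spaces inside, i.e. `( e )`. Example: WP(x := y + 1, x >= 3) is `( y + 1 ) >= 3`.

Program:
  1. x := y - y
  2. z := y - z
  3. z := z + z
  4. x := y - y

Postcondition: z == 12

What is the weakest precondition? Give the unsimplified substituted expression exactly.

Answer: ( ( y - z ) + ( y - z ) ) == 12

Derivation:
post: z == 12
stmt 4: x := y - y  -- replace 0 occurrence(s) of x with (y - y)
  => z == 12
stmt 3: z := z + z  -- replace 1 occurrence(s) of z with (z + z)
  => ( z + z ) == 12
stmt 2: z := y - z  -- replace 2 occurrence(s) of z with (y - z)
  => ( ( y - z ) + ( y - z ) ) == 12
stmt 1: x := y - y  -- replace 0 occurrence(s) of x with (y - y)
  => ( ( y - z ) + ( y - z ) ) == 12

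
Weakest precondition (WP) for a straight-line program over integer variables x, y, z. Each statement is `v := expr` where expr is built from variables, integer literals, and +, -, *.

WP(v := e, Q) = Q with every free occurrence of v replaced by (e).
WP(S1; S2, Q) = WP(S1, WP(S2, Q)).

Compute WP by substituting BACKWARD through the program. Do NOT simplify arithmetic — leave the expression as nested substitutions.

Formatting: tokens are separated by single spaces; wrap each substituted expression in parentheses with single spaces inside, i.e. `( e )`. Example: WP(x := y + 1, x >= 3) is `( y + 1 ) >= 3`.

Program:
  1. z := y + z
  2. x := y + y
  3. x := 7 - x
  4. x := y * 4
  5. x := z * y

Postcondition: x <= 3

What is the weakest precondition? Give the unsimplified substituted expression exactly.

post: x <= 3
stmt 5: x := z * y  -- replace 1 occurrence(s) of x with (z * y)
  => ( z * y ) <= 3
stmt 4: x := y * 4  -- replace 0 occurrence(s) of x with (y * 4)
  => ( z * y ) <= 3
stmt 3: x := 7 - x  -- replace 0 occurrence(s) of x with (7 - x)
  => ( z * y ) <= 3
stmt 2: x := y + y  -- replace 0 occurrence(s) of x with (y + y)
  => ( z * y ) <= 3
stmt 1: z := y + z  -- replace 1 occurrence(s) of z with (y + z)
  => ( ( y + z ) * y ) <= 3

Answer: ( ( y + z ) * y ) <= 3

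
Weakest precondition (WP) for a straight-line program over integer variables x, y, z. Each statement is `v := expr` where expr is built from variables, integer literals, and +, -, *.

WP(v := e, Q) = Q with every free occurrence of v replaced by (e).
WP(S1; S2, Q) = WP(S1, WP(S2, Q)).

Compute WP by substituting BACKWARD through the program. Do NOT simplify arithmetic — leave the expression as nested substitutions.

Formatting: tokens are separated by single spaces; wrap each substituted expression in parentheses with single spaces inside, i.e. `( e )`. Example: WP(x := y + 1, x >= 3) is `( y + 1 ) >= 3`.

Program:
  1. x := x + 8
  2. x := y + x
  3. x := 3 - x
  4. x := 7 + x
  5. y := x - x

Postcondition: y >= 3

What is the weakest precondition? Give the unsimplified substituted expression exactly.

post: y >= 3
stmt 5: y := x - x  -- replace 1 occurrence(s) of y with (x - x)
  => ( x - x ) >= 3
stmt 4: x := 7 + x  -- replace 2 occurrence(s) of x with (7 + x)
  => ( ( 7 + x ) - ( 7 + x ) ) >= 3
stmt 3: x := 3 - x  -- replace 2 occurrence(s) of x with (3 - x)
  => ( ( 7 + ( 3 - x ) ) - ( 7 + ( 3 - x ) ) ) >= 3
stmt 2: x := y + x  -- replace 2 occurrence(s) of x with (y + x)
  => ( ( 7 + ( 3 - ( y + x ) ) ) - ( 7 + ( 3 - ( y + x ) ) ) ) >= 3
stmt 1: x := x + 8  -- replace 2 occurrence(s) of x with (x + 8)
  => ( ( 7 + ( 3 - ( y + ( x + 8 ) ) ) ) - ( 7 + ( 3 - ( y + ( x + 8 ) ) ) ) ) >= 3

Answer: ( ( 7 + ( 3 - ( y + ( x + 8 ) ) ) ) - ( 7 + ( 3 - ( y + ( x + 8 ) ) ) ) ) >= 3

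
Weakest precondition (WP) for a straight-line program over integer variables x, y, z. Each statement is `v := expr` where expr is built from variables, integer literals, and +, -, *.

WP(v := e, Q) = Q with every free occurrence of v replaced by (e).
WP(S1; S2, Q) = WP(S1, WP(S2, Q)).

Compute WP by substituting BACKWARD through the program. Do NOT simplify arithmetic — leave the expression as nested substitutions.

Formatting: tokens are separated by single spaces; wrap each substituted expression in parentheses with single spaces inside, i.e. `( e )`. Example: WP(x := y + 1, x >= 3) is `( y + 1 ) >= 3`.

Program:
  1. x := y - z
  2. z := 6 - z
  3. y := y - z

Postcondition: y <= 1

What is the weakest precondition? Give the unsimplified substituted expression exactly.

Answer: ( y - ( 6 - z ) ) <= 1

Derivation:
post: y <= 1
stmt 3: y := y - z  -- replace 1 occurrence(s) of y with (y - z)
  => ( y - z ) <= 1
stmt 2: z := 6 - z  -- replace 1 occurrence(s) of z with (6 - z)
  => ( y - ( 6 - z ) ) <= 1
stmt 1: x := y - z  -- replace 0 occurrence(s) of x with (y - z)
  => ( y - ( 6 - z ) ) <= 1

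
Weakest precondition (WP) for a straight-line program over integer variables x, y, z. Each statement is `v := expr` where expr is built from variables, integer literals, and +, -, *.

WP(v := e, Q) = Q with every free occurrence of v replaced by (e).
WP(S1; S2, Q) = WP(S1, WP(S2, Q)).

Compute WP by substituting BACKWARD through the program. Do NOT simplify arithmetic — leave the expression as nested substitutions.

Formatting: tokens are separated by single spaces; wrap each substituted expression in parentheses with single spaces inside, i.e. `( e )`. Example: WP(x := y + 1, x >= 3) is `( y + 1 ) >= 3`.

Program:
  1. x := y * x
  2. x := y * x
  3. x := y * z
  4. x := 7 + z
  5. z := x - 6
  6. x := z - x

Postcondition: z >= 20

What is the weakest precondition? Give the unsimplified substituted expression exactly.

post: z >= 20
stmt 6: x := z - x  -- replace 0 occurrence(s) of x with (z - x)
  => z >= 20
stmt 5: z := x - 6  -- replace 1 occurrence(s) of z with (x - 6)
  => ( x - 6 ) >= 20
stmt 4: x := 7 + z  -- replace 1 occurrence(s) of x with (7 + z)
  => ( ( 7 + z ) - 6 ) >= 20
stmt 3: x := y * z  -- replace 0 occurrence(s) of x with (y * z)
  => ( ( 7 + z ) - 6 ) >= 20
stmt 2: x := y * x  -- replace 0 occurrence(s) of x with (y * x)
  => ( ( 7 + z ) - 6 ) >= 20
stmt 1: x := y * x  -- replace 0 occurrence(s) of x with (y * x)
  => ( ( 7 + z ) - 6 ) >= 20

Answer: ( ( 7 + z ) - 6 ) >= 20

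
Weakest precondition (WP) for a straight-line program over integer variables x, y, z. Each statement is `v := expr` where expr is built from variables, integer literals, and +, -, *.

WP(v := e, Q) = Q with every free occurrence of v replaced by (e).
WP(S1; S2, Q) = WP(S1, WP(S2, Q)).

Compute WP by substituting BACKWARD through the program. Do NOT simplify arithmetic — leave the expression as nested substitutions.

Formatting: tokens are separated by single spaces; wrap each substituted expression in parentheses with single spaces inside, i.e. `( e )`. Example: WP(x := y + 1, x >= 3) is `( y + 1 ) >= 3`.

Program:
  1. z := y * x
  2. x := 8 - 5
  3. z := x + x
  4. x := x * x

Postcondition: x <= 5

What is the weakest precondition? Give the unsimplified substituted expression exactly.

post: x <= 5
stmt 4: x := x * x  -- replace 1 occurrence(s) of x with (x * x)
  => ( x * x ) <= 5
stmt 3: z := x + x  -- replace 0 occurrence(s) of z with (x + x)
  => ( x * x ) <= 5
stmt 2: x := 8 - 5  -- replace 2 occurrence(s) of x with (8 - 5)
  => ( ( 8 - 5 ) * ( 8 - 5 ) ) <= 5
stmt 1: z := y * x  -- replace 0 occurrence(s) of z with (y * x)
  => ( ( 8 - 5 ) * ( 8 - 5 ) ) <= 5

Answer: ( ( 8 - 5 ) * ( 8 - 5 ) ) <= 5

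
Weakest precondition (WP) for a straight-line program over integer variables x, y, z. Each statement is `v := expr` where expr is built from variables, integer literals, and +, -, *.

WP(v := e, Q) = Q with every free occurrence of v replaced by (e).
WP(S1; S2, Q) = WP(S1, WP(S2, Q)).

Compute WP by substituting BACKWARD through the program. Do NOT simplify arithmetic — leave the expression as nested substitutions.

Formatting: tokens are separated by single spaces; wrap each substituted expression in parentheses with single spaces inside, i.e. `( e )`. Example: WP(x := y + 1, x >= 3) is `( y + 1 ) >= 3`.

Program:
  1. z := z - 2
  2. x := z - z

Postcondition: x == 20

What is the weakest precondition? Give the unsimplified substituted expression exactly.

Answer: ( ( z - 2 ) - ( z - 2 ) ) == 20

Derivation:
post: x == 20
stmt 2: x := z - z  -- replace 1 occurrence(s) of x with (z - z)
  => ( z - z ) == 20
stmt 1: z := z - 2  -- replace 2 occurrence(s) of z with (z - 2)
  => ( ( z - 2 ) - ( z - 2 ) ) == 20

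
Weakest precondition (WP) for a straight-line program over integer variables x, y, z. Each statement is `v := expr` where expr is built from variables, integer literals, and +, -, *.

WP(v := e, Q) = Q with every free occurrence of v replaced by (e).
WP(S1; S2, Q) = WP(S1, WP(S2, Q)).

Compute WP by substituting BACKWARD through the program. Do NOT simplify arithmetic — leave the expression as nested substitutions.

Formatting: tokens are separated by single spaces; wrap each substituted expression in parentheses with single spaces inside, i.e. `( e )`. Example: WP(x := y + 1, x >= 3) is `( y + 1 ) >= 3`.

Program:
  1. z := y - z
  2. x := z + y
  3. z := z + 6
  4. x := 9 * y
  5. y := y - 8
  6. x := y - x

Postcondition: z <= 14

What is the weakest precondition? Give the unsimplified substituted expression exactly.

post: z <= 14
stmt 6: x := y - x  -- replace 0 occurrence(s) of x with (y - x)
  => z <= 14
stmt 5: y := y - 8  -- replace 0 occurrence(s) of y with (y - 8)
  => z <= 14
stmt 4: x := 9 * y  -- replace 0 occurrence(s) of x with (9 * y)
  => z <= 14
stmt 3: z := z + 6  -- replace 1 occurrence(s) of z with (z + 6)
  => ( z + 6 ) <= 14
stmt 2: x := z + y  -- replace 0 occurrence(s) of x with (z + y)
  => ( z + 6 ) <= 14
stmt 1: z := y - z  -- replace 1 occurrence(s) of z with (y - z)
  => ( ( y - z ) + 6 ) <= 14

Answer: ( ( y - z ) + 6 ) <= 14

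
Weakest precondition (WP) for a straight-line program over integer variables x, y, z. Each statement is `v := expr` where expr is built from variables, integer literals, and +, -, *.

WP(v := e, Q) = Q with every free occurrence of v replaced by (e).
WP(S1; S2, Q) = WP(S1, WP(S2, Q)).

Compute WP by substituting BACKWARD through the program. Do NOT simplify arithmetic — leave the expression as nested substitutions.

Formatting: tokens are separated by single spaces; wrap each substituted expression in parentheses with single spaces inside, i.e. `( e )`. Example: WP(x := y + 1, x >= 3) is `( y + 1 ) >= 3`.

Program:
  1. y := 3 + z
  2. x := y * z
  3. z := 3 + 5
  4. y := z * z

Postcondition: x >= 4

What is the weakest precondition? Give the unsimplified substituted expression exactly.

Answer: ( ( 3 + z ) * z ) >= 4

Derivation:
post: x >= 4
stmt 4: y := z * z  -- replace 0 occurrence(s) of y with (z * z)
  => x >= 4
stmt 3: z := 3 + 5  -- replace 0 occurrence(s) of z with (3 + 5)
  => x >= 4
stmt 2: x := y * z  -- replace 1 occurrence(s) of x with (y * z)
  => ( y * z ) >= 4
stmt 1: y := 3 + z  -- replace 1 occurrence(s) of y with (3 + z)
  => ( ( 3 + z ) * z ) >= 4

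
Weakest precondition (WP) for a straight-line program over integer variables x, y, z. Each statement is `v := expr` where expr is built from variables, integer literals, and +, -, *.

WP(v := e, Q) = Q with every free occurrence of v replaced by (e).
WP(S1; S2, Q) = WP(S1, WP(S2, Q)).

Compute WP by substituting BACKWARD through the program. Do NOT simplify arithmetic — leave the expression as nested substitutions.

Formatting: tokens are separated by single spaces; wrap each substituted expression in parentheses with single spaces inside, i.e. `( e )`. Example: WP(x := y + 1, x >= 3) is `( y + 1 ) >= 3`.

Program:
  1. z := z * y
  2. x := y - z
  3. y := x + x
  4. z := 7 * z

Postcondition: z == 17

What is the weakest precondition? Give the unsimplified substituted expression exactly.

Answer: ( 7 * ( z * y ) ) == 17

Derivation:
post: z == 17
stmt 4: z := 7 * z  -- replace 1 occurrence(s) of z with (7 * z)
  => ( 7 * z ) == 17
stmt 3: y := x + x  -- replace 0 occurrence(s) of y with (x + x)
  => ( 7 * z ) == 17
stmt 2: x := y - z  -- replace 0 occurrence(s) of x with (y - z)
  => ( 7 * z ) == 17
stmt 1: z := z * y  -- replace 1 occurrence(s) of z with (z * y)
  => ( 7 * ( z * y ) ) == 17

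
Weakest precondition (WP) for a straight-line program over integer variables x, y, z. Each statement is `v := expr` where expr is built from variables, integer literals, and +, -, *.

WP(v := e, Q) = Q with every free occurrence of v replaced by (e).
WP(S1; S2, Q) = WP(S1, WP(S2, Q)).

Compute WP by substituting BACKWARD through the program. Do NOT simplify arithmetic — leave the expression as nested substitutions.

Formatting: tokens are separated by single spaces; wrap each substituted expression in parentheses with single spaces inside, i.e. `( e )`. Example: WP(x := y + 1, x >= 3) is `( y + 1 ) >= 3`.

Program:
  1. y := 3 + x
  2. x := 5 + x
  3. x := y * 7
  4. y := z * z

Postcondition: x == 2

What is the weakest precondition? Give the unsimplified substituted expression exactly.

Answer: ( ( 3 + x ) * 7 ) == 2

Derivation:
post: x == 2
stmt 4: y := z * z  -- replace 0 occurrence(s) of y with (z * z)
  => x == 2
stmt 3: x := y * 7  -- replace 1 occurrence(s) of x with (y * 7)
  => ( y * 7 ) == 2
stmt 2: x := 5 + x  -- replace 0 occurrence(s) of x with (5 + x)
  => ( y * 7 ) == 2
stmt 1: y := 3 + x  -- replace 1 occurrence(s) of y with (3 + x)
  => ( ( 3 + x ) * 7 ) == 2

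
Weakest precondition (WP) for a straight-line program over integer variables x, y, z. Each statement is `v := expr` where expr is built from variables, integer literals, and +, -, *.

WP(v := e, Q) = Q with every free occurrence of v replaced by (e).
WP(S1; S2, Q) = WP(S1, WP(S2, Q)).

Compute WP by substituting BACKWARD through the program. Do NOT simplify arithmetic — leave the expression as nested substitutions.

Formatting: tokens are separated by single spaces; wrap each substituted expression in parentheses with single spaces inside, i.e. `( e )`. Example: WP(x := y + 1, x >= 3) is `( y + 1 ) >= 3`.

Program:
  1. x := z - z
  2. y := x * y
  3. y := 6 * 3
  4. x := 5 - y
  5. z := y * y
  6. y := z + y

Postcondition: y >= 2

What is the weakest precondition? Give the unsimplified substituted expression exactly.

Answer: ( ( ( 6 * 3 ) * ( 6 * 3 ) ) + ( 6 * 3 ) ) >= 2

Derivation:
post: y >= 2
stmt 6: y := z + y  -- replace 1 occurrence(s) of y with (z + y)
  => ( z + y ) >= 2
stmt 5: z := y * y  -- replace 1 occurrence(s) of z with (y * y)
  => ( ( y * y ) + y ) >= 2
stmt 4: x := 5 - y  -- replace 0 occurrence(s) of x with (5 - y)
  => ( ( y * y ) + y ) >= 2
stmt 3: y := 6 * 3  -- replace 3 occurrence(s) of y with (6 * 3)
  => ( ( ( 6 * 3 ) * ( 6 * 3 ) ) + ( 6 * 3 ) ) >= 2
stmt 2: y := x * y  -- replace 0 occurrence(s) of y with (x * y)
  => ( ( ( 6 * 3 ) * ( 6 * 3 ) ) + ( 6 * 3 ) ) >= 2
stmt 1: x := z - z  -- replace 0 occurrence(s) of x with (z - z)
  => ( ( ( 6 * 3 ) * ( 6 * 3 ) ) + ( 6 * 3 ) ) >= 2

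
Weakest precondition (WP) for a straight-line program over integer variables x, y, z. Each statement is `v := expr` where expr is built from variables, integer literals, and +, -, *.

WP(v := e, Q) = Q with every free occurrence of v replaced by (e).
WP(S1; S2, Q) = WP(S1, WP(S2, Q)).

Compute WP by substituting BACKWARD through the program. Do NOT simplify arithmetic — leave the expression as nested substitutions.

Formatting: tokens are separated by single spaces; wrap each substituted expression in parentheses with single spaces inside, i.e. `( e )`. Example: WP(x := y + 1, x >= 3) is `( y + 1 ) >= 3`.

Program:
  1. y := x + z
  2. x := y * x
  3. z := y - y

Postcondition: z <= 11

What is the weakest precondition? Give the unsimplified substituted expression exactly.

Answer: ( ( x + z ) - ( x + z ) ) <= 11

Derivation:
post: z <= 11
stmt 3: z := y - y  -- replace 1 occurrence(s) of z with (y - y)
  => ( y - y ) <= 11
stmt 2: x := y * x  -- replace 0 occurrence(s) of x with (y * x)
  => ( y - y ) <= 11
stmt 1: y := x + z  -- replace 2 occurrence(s) of y with (x + z)
  => ( ( x + z ) - ( x + z ) ) <= 11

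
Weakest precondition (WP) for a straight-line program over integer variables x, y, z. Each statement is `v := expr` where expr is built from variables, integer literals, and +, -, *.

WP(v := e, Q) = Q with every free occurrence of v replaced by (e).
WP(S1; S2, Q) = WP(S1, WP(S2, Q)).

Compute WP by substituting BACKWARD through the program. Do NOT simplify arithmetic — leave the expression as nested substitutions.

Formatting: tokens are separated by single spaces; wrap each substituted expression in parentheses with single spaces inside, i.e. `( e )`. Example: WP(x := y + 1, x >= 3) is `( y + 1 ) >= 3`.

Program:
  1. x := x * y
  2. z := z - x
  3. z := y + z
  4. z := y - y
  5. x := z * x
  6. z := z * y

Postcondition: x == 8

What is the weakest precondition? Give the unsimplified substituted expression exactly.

post: x == 8
stmt 6: z := z * y  -- replace 0 occurrence(s) of z with (z * y)
  => x == 8
stmt 5: x := z * x  -- replace 1 occurrence(s) of x with (z * x)
  => ( z * x ) == 8
stmt 4: z := y - y  -- replace 1 occurrence(s) of z with (y - y)
  => ( ( y - y ) * x ) == 8
stmt 3: z := y + z  -- replace 0 occurrence(s) of z with (y + z)
  => ( ( y - y ) * x ) == 8
stmt 2: z := z - x  -- replace 0 occurrence(s) of z with (z - x)
  => ( ( y - y ) * x ) == 8
stmt 1: x := x * y  -- replace 1 occurrence(s) of x with (x * y)
  => ( ( y - y ) * ( x * y ) ) == 8

Answer: ( ( y - y ) * ( x * y ) ) == 8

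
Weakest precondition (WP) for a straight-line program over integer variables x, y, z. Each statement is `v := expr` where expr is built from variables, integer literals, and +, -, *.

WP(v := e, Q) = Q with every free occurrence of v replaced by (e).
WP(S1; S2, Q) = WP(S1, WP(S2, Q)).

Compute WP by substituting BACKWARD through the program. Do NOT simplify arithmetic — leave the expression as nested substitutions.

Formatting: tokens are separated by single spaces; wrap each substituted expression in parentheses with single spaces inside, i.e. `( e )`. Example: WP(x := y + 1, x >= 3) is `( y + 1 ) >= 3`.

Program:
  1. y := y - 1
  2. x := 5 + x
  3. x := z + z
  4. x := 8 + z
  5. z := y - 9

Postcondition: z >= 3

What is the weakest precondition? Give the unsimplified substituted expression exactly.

Answer: ( ( y - 1 ) - 9 ) >= 3

Derivation:
post: z >= 3
stmt 5: z := y - 9  -- replace 1 occurrence(s) of z with (y - 9)
  => ( y - 9 ) >= 3
stmt 4: x := 8 + z  -- replace 0 occurrence(s) of x with (8 + z)
  => ( y - 9 ) >= 3
stmt 3: x := z + z  -- replace 0 occurrence(s) of x with (z + z)
  => ( y - 9 ) >= 3
stmt 2: x := 5 + x  -- replace 0 occurrence(s) of x with (5 + x)
  => ( y - 9 ) >= 3
stmt 1: y := y - 1  -- replace 1 occurrence(s) of y with (y - 1)
  => ( ( y - 1 ) - 9 ) >= 3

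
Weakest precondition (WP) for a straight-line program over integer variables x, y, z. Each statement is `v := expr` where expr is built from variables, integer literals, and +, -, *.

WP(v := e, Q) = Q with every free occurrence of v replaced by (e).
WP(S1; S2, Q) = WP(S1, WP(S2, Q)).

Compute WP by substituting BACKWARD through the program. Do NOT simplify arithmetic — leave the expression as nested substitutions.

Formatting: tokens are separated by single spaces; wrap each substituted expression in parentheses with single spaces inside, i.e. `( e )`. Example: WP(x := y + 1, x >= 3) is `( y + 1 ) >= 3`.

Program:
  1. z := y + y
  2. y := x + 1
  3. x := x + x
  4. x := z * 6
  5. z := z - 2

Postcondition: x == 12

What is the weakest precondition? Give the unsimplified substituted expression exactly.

post: x == 12
stmt 5: z := z - 2  -- replace 0 occurrence(s) of z with (z - 2)
  => x == 12
stmt 4: x := z * 6  -- replace 1 occurrence(s) of x with (z * 6)
  => ( z * 6 ) == 12
stmt 3: x := x + x  -- replace 0 occurrence(s) of x with (x + x)
  => ( z * 6 ) == 12
stmt 2: y := x + 1  -- replace 0 occurrence(s) of y with (x + 1)
  => ( z * 6 ) == 12
stmt 1: z := y + y  -- replace 1 occurrence(s) of z with (y + y)
  => ( ( y + y ) * 6 ) == 12

Answer: ( ( y + y ) * 6 ) == 12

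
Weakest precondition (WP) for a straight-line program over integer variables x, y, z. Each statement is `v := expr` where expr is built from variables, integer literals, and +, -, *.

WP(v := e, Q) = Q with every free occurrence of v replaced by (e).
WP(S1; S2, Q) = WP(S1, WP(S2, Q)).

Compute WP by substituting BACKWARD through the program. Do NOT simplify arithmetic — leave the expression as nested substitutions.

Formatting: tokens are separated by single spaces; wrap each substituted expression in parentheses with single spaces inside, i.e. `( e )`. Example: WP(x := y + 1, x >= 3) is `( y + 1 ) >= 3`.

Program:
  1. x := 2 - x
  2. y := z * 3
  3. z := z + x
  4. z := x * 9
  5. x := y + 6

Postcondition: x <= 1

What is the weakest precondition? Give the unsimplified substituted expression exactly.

post: x <= 1
stmt 5: x := y + 6  -- replace 1 occurrence(s) of x with (y + 6)
  => ( y + 6 ) <= 1
stmt 4: z := x * 9  -- replace 0 occurrence(s) of z with (x * 9)
  => ( y + 6 ) <= 1
stmt 3: z := z + x  -- replace 0 occurrence(s) of z with (z + x)
  => ( y + 6 ) <= 1
stmt 2: y := z * 3  -- replace 1 occurrence(s) of y with (z * 3)
  => ( ( z * 3 ) + 6 ) <= 1
stmt 1: x := 2 - x  -- replace 0 occurrence(s) of x with (2 - x)
  => ( ( z * 3 ) + 6 ) <= 1

Answer: ( ( z * 3 ) + 6 ) <= 1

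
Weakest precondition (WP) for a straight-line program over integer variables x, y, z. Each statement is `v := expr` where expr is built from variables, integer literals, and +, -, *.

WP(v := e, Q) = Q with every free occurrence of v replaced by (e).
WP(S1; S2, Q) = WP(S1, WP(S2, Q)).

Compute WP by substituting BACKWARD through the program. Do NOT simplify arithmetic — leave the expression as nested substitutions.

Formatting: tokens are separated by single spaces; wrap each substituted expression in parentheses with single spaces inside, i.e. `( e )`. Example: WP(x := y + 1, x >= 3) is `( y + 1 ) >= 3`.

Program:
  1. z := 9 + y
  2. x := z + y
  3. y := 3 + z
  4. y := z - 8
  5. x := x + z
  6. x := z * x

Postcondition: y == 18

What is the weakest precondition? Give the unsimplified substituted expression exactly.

Answer: ( ( 9 + y ) - 8 ) == 18

Derivation:
post: y == 18
stmt 6: x := z * x  -- replace 0 occurrence(s) of x with (z * x)
  => y == 18
stmt 5: x := x + z  -- replace 0 occurrence(s) of x with (x + z)
  => y == 18
stmt 4: y := z - 8  -- replace 1 occurrence(s) of y with (z - 8)
  => ( z - 8 ) == 18
stmt 3: y := 3 + z  -- replace 0 occurrence(s) of y with (3 + z)
  => ( z - 8 ) == 18
stmt 2: x := z + y  -- replace 0 occurrence(s) of x with (z + y)
  => ( z - 8 ) == 18
stmt 1: z := 9 + y  -- replace 1 occurrence(s) of z with (9 + y)
  => ( ( 9 + y ) - 8 ) == 18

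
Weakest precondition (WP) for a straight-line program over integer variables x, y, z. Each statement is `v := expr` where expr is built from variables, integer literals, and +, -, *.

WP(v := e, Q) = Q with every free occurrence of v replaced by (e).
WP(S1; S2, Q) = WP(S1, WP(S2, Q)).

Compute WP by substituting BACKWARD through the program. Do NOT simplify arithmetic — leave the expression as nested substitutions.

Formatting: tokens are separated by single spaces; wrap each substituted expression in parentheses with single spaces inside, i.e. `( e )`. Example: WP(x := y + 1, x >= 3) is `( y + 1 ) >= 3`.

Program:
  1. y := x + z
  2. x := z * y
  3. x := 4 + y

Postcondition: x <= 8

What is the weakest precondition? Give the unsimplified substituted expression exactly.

post: x <= 8
stmt 3: x := 4 + y  -- replace 1 occurrence(s) of x with (4 + y)
  => ( 4 + y ) <= 8
stmt 2: x := z * y  -- replace 0 occurrence(s) of x with (z * y)
  => ( 4 + y ) <= 8
stmt 1: y := x + z  -- replace 1 occurrence(s) of y with (x + z)
  => ( 4 + ( x + z ) ) <= 8

Answer: ( 4 + ( x + z ) ) <= 8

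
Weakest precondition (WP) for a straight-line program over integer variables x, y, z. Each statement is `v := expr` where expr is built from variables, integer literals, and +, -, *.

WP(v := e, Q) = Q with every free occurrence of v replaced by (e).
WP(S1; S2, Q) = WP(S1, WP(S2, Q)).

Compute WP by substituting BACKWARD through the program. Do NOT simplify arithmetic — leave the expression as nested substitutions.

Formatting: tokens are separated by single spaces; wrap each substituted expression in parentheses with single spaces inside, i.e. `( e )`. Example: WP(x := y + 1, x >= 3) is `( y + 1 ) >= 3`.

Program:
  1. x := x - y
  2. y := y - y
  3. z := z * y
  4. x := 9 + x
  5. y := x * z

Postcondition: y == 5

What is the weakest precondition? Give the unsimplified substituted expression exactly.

post: y == 5
stmt 5: y := x * z  -- replace 1 occurrence(s) of y with (x * z)
  => ( x * z ) == 5
stmt 4: x := 9 + x  -- replace 1 occurrence(s) of x with (9 + x)
  => ( ( 9 + x ) * z ) == 5
stmt 3: z := z * y  -- replace 1 occurrence(s) of z with (z * y)
  => ( ( 9 + x ) * ( z * y ) ) == 5
stmt 2: y := y - y  -- replace 1 occurrence(s) of y with (y - y)
  => ( ( 9 + x ) * ( z * ( y - y ) ) ) == 5
stmt 1: x := x - y  -- replace 1 occurrence(s) of x with (x - y)
  => ( ( 9 + ( x - y ) ) * ( z * ( y - y ) ) ) == 5

Answer: ( ( 9 + ( x - y ) ) * ( z * ( y - y ) ) ) == 5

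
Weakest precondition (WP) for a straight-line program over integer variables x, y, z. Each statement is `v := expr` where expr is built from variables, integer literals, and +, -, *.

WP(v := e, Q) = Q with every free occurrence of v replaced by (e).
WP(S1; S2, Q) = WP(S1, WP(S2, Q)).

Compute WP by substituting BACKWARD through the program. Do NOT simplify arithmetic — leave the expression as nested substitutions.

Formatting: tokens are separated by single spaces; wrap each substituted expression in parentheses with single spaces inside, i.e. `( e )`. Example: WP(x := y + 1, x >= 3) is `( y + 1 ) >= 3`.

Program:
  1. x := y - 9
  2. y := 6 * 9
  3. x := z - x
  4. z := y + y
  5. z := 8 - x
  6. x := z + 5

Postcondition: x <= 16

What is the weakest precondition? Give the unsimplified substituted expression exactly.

post: x <= 16
stmt 6: x := z + 5  -- replace 1 occurrence(s) of x with (z + 5)
  => ( z + 5 ) <= 16
stmt 5: z := 8 - x  -- replace 1 occurrence(s) of z with (8 - x)
  => ( ( 8 - x ) + 5 ) <= 16
stmt 4: z := y + y  -- replace 0 occurrence(s) of z with (y + y)
  => ( ( 8 - x ) + 5 ) <= 16
stmt 3: x := z - x  -- replace 1 occurrence(s) of x with (z - x)
  => ( ( 8 - ( z - x ) ) + 5 ) <= 16
stmt 2: y := 6 * 9  -- replace 0 occurrence(s) of y with (6 * 9)
  => ( ( 8 - ( z - x ) ) + 5 ) <= 16
stmt 1: x := y - 9  -- replace 1 occurrence(s) of x with (y - 9)
  => ( ( 8 - ( z - ( y - 9 ) ) ) + 5 ) <= 16

Answer: ( ( 8 - ( z - ( y - 9 ) ) ) + 5 ) <= 16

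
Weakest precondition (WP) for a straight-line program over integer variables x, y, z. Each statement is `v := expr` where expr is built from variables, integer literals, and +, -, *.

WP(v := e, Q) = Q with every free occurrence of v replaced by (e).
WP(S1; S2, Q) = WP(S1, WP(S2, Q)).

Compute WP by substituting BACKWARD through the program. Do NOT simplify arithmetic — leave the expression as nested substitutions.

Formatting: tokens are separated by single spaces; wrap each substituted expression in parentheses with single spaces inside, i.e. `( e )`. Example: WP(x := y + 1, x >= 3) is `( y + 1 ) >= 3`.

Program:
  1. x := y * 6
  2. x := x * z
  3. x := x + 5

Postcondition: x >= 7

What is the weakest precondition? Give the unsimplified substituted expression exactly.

Answer: ( ( ( y * 6 ) * z ) + 5 ) >= 7

Derivation:
post: x >= 7
stmt 3: x := x + 5  -- replace 1 occurrence(s) of x with (x + 5)
  => ( x + 5 ) >= 7
stmt 2: x := x * z  -- replace 1 occurrence(s) of x with (x * z)
  => ( ( x * z ) + 5 ) >= 7
stmt 1: x := y * 6  -- replace 1 occurrence(s) of x with (y * 6)
  => ( ( ( y * 6 ) * z ) + 5 ) >= 7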